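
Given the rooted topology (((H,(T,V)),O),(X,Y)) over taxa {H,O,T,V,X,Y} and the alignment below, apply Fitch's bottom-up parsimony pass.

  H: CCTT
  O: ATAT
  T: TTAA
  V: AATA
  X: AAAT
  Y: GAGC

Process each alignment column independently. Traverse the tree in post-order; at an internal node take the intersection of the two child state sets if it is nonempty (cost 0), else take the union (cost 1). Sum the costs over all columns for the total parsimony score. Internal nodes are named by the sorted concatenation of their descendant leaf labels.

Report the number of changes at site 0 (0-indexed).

[col 0] TV: children T:{T}, V:{A} ∪→ {A,T}; cost 1
[col 0] HTV: children H:{C}, TV:{A,T} ∪→ {A,C,T}; cost 1
[col 0] HOTV: children HTV:{A,C,T}, O:{A} ∩→ {A}; cost 0
[col 0] XY: children X:{A}, Y:{G} ∪→ {A,G}; cost 1
[col 0] HOTVXY: children HOTV:{A}, XY:{A,G} ∩→ {A}; cost 0
[col 1] TV: children T:{T}, V:{A} ∪→ {A,T}; cost 1
[col 1] HTV: children H:{C}, TV:{A,T} ∪→ {A,C,T}; cost 1
[col 1] HOTV: children HTV:{A,C,T}, O:{T} ∩→ {T}; cost 0
[col 1] XY: children X:{A}, Y:{A} ∩→ {A}; cost 0
[col 1] HOTVXY: children HOTV:{T}, XY:{A} ∪→ {A,T}; cost 1
[col 2] TV: children T:{A}, V:{T} ∪→ {A,T}; cost 1
[col 2] HTV: children H:{T}, TV:{A,T} ∩→ {T}; cost 0
[col 2] HOTV: children HTV:{T}, O:{A} ∪→ {A,T}; cost 1
[col 2] XY: children X:{A}, Y:{G} ∪→ {A,G}; cost 1
[col 2] HOTVXY: children HOTV:{A,T}, XY:{A,G} ∩→ {A}; cost 0
[col 3] TV: children T:{A}, V:{A} ∩→ {A}; cost 0
[col 3] HTV: children H:{T}, TV:{A} ∪→ {A,T}; cost 1
[col 3] HOTV: children HTV:{A,T}, O:{T} ∩→ {T}; cost 0
[col 3] XY: children X:{T}, Y:{C} ∪→ {C,T}; cost 1
[col 3] HOTVXY: children HOTV:{T}, XY:{C,T} ∩→ {T}; cost 0
per-site changes: [3, 3, 3, 2]; total = 11

3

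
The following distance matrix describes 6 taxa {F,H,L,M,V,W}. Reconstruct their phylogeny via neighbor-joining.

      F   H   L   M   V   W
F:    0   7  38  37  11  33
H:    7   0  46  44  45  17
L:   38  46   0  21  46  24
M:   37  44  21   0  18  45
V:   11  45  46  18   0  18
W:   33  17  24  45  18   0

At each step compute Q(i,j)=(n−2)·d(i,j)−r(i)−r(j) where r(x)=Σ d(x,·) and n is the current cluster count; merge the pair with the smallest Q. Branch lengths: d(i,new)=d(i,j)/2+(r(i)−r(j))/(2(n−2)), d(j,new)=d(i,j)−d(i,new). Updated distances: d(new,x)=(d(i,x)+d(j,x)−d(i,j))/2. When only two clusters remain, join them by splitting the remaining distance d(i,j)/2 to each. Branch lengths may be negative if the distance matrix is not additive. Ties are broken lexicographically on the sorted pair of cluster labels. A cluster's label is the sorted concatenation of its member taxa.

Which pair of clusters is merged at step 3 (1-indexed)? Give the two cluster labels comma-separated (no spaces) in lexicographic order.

iteration 1: select F,H (d=7, Q=-257); attach at lengths (-5/8, 61/8); label the merged cluster FH
  updated: d(FH,L)=77/2, d(FH,M)=37, d(FH,V)=49/2, d(FH,W)=43/2
iteration 2: select L,M (d=21, Q=-375/2); attach at lengths (143/12, 109/12); label the merged cluster LM
  updated: d(FH,LM)=109/4, d(LM,V)=43/2, d(LM,W)=24
iteration 3: select FH,W (d=43/2, Q=-375/4); attach at lengths (211/16, 133/16); label the merged cluster FHW
  updated: d(FHW,LM)=119/8, d(FHW,V)=21/2
iteration 4: select FHW,LM (d=119/8, Q=-375/8); attach at lengths (31/16, 207/16); label the merged cluster FHLMW
  updated: d(FHLMW,V)=137/16
iteration 5: select FHLMW,V (d=137/16); attach at lengths (137/32, 137/32); label the merged cluster FHLMVW
final tree: ((((F:-5/8,H:61/8):211/16,W:133/16):31/16,(L:143/12,M:109/12):207/16):137/32,V:137/32)
total length: 1167/16

FH,W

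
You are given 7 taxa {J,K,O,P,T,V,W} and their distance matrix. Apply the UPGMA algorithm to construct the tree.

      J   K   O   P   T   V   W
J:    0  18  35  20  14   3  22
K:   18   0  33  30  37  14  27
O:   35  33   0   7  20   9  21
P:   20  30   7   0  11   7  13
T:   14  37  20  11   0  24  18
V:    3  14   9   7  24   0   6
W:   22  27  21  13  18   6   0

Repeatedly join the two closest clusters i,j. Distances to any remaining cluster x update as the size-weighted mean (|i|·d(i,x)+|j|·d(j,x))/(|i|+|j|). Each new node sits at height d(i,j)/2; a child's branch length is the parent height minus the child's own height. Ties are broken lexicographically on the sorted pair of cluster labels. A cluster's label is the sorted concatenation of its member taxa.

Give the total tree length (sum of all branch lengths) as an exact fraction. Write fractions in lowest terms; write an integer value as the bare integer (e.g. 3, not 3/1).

1987/36

iteration 1: select J,V (d=3); attach at lengths (3/2, 3/2); label the merged cluster JV
  updated: d(JV,K)=16, d(JV,O)=22, d(JV,P)=27/2, d(JV,T)=19, d(JV,W)=14
iteration 2: select O,P (d=7); attach at lengths (7/2, 7/2); label the merged cluster OP
  updated: d(JV,OP)=71/4, d(K,OP)=63/2, d(OP,T)=31/2, d(OP,W)=17
iteration 3: select JV,W (d=14); attach at lengths (11/2, 7); label the merged cluster JVW
  updated: d(JVW,K)=59/3, d(JVW,OP)=35/2, d(JVW,T)=56/3
iteration 4: select OP,T (d=31/2); attach at lengths (17/4, 31/4); label the merged cluster OPT
  updated: d(JVW,OPT)=161/9, d(K,OPT)=100/3
iteration 5: select JVW,OPT (d=161/9); attach at lengths (35/18, 43/36); label the merged cluster JOPTVW
  updated: d(JOPTVW,K)=53/2
iteration 6: select JOPTVW,K (d=53/2); attach at lengths (155/36, 53/4); label the merged cluster JKOPTVW
final tree: ((((J:3/2,V:3/2):11/2,W:7):35/18,((O:7/2,P:7/2):17/4,T:31/4):43/36):155/36,K:53/4)
total length: 1987/36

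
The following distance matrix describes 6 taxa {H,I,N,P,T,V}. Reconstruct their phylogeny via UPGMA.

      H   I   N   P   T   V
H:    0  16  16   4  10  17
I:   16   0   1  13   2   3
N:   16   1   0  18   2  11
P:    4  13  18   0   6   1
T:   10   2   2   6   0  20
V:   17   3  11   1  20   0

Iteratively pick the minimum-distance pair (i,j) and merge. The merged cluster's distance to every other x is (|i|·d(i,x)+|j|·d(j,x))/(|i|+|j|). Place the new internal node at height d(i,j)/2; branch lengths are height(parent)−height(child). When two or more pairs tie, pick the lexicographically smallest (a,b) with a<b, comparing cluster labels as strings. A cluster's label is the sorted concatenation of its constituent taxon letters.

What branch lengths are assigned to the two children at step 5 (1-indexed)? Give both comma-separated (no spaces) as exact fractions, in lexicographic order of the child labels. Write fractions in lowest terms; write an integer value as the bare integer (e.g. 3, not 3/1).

step 1: merge (I,N) at d=1; branch lengths I→1/2, N→1/2; new cluster IN
  updated: d(H,IN)=16, d(IN,P)=31/2, d(IN,T)=2, d(IN,V)=7
step 2: merge (P,V) at d=1; branch lengths P→1/2, V→1/2; new cluster PV
  updated: d(H,PV)=21/2, d(IN,PV)=45/4, d(PV,T)=13
step 3: merge (IN,T) at d=2; branch lengths IN→1/2, T→1; new cluster INT
  updated: d(H,INT)=14, d(INT,PV)=71/6
step 4: merge (H,PV) at d=21/2; branch lengths H→21/4, PV→19/4; new cluster HPV
  updated: d(HPV,INT)=113/9
step 5: merge (HPV,INT) at d=113/9; branch lengths HPV→37/36, INT→95/18; new cluster HINPTV
final tree: ((H:21/4,(P:1/2,V:1/2):19/4):37/36,((I:1/2,N:1/2):1/2,T:1):95/18)
total length: 713/36

37/36,95/18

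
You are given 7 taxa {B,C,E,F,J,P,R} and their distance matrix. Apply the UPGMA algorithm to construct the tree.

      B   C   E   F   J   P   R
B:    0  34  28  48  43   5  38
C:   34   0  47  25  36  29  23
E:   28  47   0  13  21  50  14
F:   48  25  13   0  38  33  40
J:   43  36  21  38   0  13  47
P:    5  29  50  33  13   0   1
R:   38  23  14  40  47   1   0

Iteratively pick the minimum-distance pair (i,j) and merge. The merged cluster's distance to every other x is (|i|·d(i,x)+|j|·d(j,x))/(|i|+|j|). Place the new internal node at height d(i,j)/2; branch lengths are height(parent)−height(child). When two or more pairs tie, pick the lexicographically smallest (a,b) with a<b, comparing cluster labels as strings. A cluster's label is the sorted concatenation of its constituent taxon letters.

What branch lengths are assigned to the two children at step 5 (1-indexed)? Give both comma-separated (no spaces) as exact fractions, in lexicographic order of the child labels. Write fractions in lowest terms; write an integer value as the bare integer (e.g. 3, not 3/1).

step 1: merge (P,R) at d=1; branch lengths P→1/2, R→1/2; new cluster PR
  updated: d(B,PR)=43/2, d(C,PR)=26, d(E,PR)=32, d(F,PR)=73/2, d(J,PR)=30
step 2: merge (E,F) at d=13; branch lengths E→13/2, F→13/2; new cluster EF
  updated: d(B,EF)=38, d(C,EF)=36, d(EF,J)=59/2, d(EF,PR)=137/4
step 3: merge (B,PR) at d=43/2; branch lengths B→43/4, PR→41/4; new cluster BPR
  updated: d(BPR,C)=86/3, d(BPR,EF)=71/2, d(BPR,J)=103/3
step 4: merge (BPR,C) at d=86/3; branch lengths BPR→43/12, C→43/3; new cluster BCPR
  updated: d(BCPR,EF)=285/8, d(BCPR,J)=139/4
step 5: merge (EF,J) at d=59/2; branch lengths EF→33/4, J→59/4; new cluster EFJ
  updated: d(BCPR,EFJ)=106/3
step 6: merge (BCPR,EFJ) at d=106/3; branch lengths BCPR→10/3, EFJ→35/12; new cluster BCEFJPR
final tree: (((B:43/4,(P:1/2,R:1/2):41/4):43/12,C:43/3):10/3,((E:13/2,F:13/2):33/4,J:59/4):35/12)
total length: 493/6

33/4,59/4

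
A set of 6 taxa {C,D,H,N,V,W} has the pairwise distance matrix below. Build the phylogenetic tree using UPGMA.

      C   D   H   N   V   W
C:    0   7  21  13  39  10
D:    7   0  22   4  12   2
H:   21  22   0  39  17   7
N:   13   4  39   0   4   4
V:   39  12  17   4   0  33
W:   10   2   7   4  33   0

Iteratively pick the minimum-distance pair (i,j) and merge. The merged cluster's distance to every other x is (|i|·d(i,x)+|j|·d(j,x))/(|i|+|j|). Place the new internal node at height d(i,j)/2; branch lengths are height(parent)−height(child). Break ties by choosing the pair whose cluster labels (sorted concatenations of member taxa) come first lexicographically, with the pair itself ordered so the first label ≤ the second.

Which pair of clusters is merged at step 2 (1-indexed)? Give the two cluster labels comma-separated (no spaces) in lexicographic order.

DW,N

iteration 1: select D,W (d=2); attach at lengths (1, 1); label the merged cluster DW
  updated: d(C,DW)=17/2, d(DW,H)=29/2, d(DW,N)=4, d(DW,V)=45/2
iteration 2: select DW,N (d=4); attach at lengths (1, 2); label the merged cluster DNW
  updated: d(C,DNW)=10, d(DNW,H)=68/3, d(DNW,V)=49/3
iteration 3: select C,DNW (d=10); attach at lengths (5, 3); label the merged cluster CDNW
  updated: d(CDNW,H)=89/4, d(CDNW,V)=22
iteration 4: select H,V (d=17); attach at lengths (17/2, 17/2); label the merged cluster HV
  updated: d(CDNW,HV)=177/8
iteration 5: select CDNW,HV (d=177/8); attach at lengths (97/16, 41/16); label the merged cluster CDHNVW
final tree: ((C:5,((D:1,W:1):1,N:2):3):97/16,(H:17/2,V:17/2):41/16)
total length: 309/8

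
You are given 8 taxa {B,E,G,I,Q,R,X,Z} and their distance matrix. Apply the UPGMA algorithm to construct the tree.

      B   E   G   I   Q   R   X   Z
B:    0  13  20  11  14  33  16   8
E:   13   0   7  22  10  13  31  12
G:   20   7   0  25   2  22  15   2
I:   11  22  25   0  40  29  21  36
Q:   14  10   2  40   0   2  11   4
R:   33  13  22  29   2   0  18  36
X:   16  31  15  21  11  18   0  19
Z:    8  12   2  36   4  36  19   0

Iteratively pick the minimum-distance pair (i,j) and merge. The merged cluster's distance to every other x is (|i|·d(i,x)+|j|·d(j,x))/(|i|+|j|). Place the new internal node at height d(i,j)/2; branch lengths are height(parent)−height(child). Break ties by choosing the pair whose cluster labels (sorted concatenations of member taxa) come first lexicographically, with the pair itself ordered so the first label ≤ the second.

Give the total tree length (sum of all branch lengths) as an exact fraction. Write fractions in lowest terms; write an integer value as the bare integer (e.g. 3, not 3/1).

iteration 1: select G,Q (d=2); attach at lengths (1, 1); label the merged cluster GQ
  updated: d(B,GQ)=17, d(E,GQ)=17/2, d(GQ,I)=65/2, d(GQ,R)=12, d(GQ,X)=13, d(GQ,Z)=3
iteration 2: select GQ,Z (d=3); attach at lengths (1/2, 3/2); label the merged cluster GQZ
  updated: d(B,GQZ)=14, d(E,GQZ)=29/3, d(GQZ,I)=101/3, d(GQZ,R)=20, d(GQZ,X)=15
iteration 3: select E,GQZ (d=29/3); attach at lengths (29/6, 10/3); label the merged cluster EGQZ
  updated: d(B,EGQZ)=55/4, d(EGQZ,I)=123/4, d(EGQZ,R)=73/4, d(EGQZ,X)=19
iteration 4: select B,I (d=11); attach at lengths (11/2, 11/2); label the merged cluster BI
  updated: d(BI,EGQZ)=89/4, d(BI,R)=31, d(BI,X)=37/2
iteration 5: select R,X (d=18); attach at lengths (9, 9); label the merged cluster RX
  updated: d(BI,RX)=99/4, d(EGQZ,RX)=149/8
iteration 6: select EGQZ,RX (d=149/8); attach at lengths (215/48, 5/16); label the merged cluster EGQRXZ
  updated: d(BI,EGQRXZ)=277/12
iteration 7: select BI,EGQRXZ (d=277/12); attach at lengths (145/24, 107/48); label the merged cluster BEGIQRXZ
final tree: ((B:11/2,I:11/2):145/24,((E:29/6,((G:1,Q:1):1/2,Z:3/2):10/3):215/48,(R:9,X:9):5/16):107/48)
total length: 2603/48

2603/48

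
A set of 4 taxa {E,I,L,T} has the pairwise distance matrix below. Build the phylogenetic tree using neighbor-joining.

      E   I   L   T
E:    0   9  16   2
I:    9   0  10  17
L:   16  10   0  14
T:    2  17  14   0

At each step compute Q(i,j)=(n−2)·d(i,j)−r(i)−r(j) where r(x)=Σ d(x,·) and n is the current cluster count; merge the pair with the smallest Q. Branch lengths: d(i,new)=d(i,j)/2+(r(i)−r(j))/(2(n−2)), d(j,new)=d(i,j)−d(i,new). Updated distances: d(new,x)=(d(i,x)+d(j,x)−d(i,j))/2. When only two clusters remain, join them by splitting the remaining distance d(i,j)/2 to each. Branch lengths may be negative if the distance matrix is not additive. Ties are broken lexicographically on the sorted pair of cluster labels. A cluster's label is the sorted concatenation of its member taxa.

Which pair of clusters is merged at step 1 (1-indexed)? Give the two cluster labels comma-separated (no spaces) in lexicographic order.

E,T

iteration 1: select E,T (d=2, Q=-56); attach at lengths (-1/2, 5/2); label the merged cluster ET
  updated: d(ET,I)=12, d(ET,L)=14
iteration 2: select ET,I (d=12, Q=-36); attach at lengths (8, 4); label the merged cluster EIT
  updated: d(EIT,L)=6
iteration 3: select EIT,L (d=6); attach at lengths (3, 3); label the merged cluster EILT
final tree: (((E:-1/2,T:5/2):8,I:4):3,L:3)
total length: 20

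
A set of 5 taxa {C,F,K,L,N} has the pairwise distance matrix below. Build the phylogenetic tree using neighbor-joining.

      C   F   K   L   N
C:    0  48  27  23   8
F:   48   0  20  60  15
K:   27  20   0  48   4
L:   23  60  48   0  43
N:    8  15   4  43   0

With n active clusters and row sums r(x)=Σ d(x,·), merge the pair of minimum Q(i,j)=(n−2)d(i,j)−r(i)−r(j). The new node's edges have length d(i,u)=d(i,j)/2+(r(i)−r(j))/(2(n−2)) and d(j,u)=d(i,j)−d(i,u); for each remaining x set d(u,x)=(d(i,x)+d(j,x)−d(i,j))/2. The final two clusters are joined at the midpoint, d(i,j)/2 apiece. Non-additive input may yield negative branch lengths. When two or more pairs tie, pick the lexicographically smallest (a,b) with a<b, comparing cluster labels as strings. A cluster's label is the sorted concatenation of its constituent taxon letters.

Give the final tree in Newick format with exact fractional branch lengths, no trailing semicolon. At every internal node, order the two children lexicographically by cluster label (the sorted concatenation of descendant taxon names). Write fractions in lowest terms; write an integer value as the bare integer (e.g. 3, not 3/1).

((((C:1/6,L:137/6):155/8,N:-43/8):39/8,F:135/8):25/16,K:25/16)

iteration 1: select C,L (d=23, Q=-211); attach at lengths (1/6, 137/6); label the merged cluster CL
  updated: d(CL,F)=85/2, d(CL,K)=26, d(CL,N)=14
iteration 2: select CL,N (d=14, Q=-175/2); attach at lengths (155/8, -43/8); label the merged cluster CLN
  updated: d(CLN,F)=87/4, d(CLN,K)=8
iteration 3: select CLN,F (d=87/4, Q=-199/4); attach at lengths (39/8, 135/8); label the merged cluster CFLN
  updated: d(CFLN,K)=25/8
iteration 4: select CFLN,K (d=25/8); attach at lengths (25/16, 25/16); label the merged cluster CFKLN
final tree: ((((C:1/6,L:137/6):155/8,N:-43/8):39/8,F:135/8):25/16,K:25/16)
total length: 495/8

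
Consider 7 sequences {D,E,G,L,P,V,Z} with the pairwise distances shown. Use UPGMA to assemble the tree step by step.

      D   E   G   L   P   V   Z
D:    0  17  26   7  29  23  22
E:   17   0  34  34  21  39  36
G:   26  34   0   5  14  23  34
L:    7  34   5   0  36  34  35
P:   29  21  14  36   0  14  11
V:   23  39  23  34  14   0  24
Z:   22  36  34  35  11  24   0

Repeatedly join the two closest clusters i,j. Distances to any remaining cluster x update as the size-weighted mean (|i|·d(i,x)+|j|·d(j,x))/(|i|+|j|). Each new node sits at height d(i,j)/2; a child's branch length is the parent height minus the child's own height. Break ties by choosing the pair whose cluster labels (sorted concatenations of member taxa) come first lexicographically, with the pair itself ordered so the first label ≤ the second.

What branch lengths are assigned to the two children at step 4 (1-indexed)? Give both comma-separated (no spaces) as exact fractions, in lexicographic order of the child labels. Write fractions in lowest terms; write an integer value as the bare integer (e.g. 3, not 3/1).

iteration 1: select G,L (d=5); attach at lengths (5/2, 5/2); label the merged cluster GL
  updated: d(D,GL)=33/2, d(E,GL)=34, d(GL,P)=25, d(GL,V)=57/2, d(GL,Z)=69/2
iteration 2: select P,Z (d=11); attach at lengths (11/2, 11/2); label the merged cluster PZ
  updated: d(D,PZ)=51/2, d(E,PZ)=57/2, d(GL,PZ)=119/4, d(PZ,V)=19
iteration 3: select D,GL (d=33/2); attach at lengths (33/4, 23/4); label the merged cluster DGL
  updated: d(DGL,E)=85/3, d(DGL,PZ)=85/3, d(DGL,V)=80/3
iteration 4: select PZ,V (d=19); attach at lengths (4, 19/2); label the merged cluster PVZ
  updated: d(DGL,PVZ)=250/9, d(E,PVZ)=32
iteration 5: select DGL,PVZ (d=250/9); attach at lengths (203/36, 79/18); label the merged cluster DGLPVZ
  updated: d(DGLPVZ,E)=181/6
iteration 6: select DGLPVZ,E (d=181/6); attach at lengths (43/36, 181/12); label the merged cluster DEGLPVZ
final tree: (((D:33/4,(G:5/2,L:5/2):23/4):203/36,((P:11/2,Z:11/2):4,V:19/2):79/18):43/36,E:181/12)
total length: 2513/36

4,19/2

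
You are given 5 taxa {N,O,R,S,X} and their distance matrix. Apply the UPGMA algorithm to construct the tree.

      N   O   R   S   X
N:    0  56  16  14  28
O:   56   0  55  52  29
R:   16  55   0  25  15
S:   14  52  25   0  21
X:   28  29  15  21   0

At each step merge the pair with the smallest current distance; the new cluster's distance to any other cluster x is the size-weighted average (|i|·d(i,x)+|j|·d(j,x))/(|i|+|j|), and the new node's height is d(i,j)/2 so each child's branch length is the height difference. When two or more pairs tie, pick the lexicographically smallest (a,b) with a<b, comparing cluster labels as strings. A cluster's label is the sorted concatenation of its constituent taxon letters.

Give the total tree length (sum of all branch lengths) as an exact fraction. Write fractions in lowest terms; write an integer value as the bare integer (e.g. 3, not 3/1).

iteration 1: select N,S (d=14); attach at lengths (7, 7); label the merged cluster NS
  updated: d(NS,O)=54, d(NS,R)=41/2, d(NS,X)=49/2
iteration 2: select R,X (d=15); attach at lengths (15/2, 15/2); label the merged cluster RX
  updated: d(NS,RX)=45/2, d(O,RX)=42
iteration 3: select NS,RX (d=45/2); attach at lengths (17/4, 15/4); label the merged cluster NRSX
  updated: d(NRSX,O)=48
iteration 4: select NRSX,O (d=48); attach at lengths (51/4, 24); label the merged cluster NORSX
final tree: (((N:7,S:7):17/4,(R:15/2,X:15/2):15/4):51/4,O:24)
total length: 295/4

295/4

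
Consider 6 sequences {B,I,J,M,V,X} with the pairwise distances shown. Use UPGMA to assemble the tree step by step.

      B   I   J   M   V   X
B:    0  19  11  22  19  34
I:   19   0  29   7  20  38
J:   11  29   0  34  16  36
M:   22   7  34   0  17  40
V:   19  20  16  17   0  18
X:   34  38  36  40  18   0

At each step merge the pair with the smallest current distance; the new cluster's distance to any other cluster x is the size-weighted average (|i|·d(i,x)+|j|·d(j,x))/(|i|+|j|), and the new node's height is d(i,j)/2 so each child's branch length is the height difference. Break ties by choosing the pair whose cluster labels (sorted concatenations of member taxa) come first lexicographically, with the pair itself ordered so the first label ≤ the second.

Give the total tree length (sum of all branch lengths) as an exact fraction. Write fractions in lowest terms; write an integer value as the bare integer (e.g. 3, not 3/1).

iteration 1: select I,M (d=7); attach at lengths (7/2, 7/2); label the merged cluster IM
  updated: d(B,IM)=41/2, d(IM,J)=63/2, d(IM,V)=37/2, d(IM,X)=39
iteration 2: select B,J (d=11); attach at lengths (11/2, 11/2); label the merged cluster BJ
  updated: d(BJ,IM)=26, d(BJ,V)=35/2, d(BJ,X)=35
iteration 3: select BJ,V (d=35/2); attach at lengths (13/4, 35/4); label the merged cluster BJV
  updated: d(BJV,IM)=47/2, d(BJV,X)=88/3
iteration 4: select BJV,IM (d=47/2); attach at lengths (3, 33/4); label the merged cluster BIJMV
  updated: d(BIJMV,X)=166/5
iteration 5: select BIJMV,X (d=166/5); attach at lengths (97/20, 83/5); label the merged cluster BIJMVX
final tree: ((((B:11/2,J:11/2):13/4,V:35/4):3,(I:7/2,M:7/2):33/4):97/20,X:83/5)
total length: 627/10

627/10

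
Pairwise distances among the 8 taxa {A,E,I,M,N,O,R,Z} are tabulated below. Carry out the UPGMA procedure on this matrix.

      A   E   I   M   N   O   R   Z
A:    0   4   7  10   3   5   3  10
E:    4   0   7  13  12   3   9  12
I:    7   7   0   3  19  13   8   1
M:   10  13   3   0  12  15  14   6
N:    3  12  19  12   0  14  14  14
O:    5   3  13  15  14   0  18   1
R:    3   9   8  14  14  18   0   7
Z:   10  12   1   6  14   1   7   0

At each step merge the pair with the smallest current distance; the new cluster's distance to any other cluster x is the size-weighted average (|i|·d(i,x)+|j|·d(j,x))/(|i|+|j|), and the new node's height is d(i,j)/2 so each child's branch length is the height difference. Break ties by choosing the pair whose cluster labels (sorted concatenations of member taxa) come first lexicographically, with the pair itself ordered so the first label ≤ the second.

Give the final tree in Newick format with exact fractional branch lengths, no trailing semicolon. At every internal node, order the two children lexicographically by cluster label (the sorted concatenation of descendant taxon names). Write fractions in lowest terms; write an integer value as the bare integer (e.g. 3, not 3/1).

(((A:3/2,N:3/2):11/4,R:17/4):71/60,((E:3/2,O:3/2):43/12,((I:1/2,Z:1/2):7/4,M:9/4):17/6):7/20)

step 1: merge (I,Z) at d=1; branch lengths I→1/2, Z→1/2; new cluster IZ
  updated: d(A,IZ)=17/2, d(E,IZ)=19/2, d(IZ,M)=9/2, d(IZ,N)=33/2, d(IZ,O)=7, d(IZ,R)=15/2
step 2: merge (A,N) at d=3; branch lengths A→3/2, N→3/2; new cluster AN
  updated: d(AN,E)=8, d(AN,IZ)=25/2, d(AN,M)=11, d(AN,O)=19/2, d(AN,R)=17/2
step 3: merge (E,O) at d=3; branch lengths E→3/2, O→3/2; new cluster EO
  updated: d(AN,EO)=35/4, d(EO,IZ)=33/4, d(EO,M)=14, d(EO,R)=27/2
step 4: merge (IZ,M) at d=9/2; branch lengths IZ→7/4, M→9/4; new cluster IMZ
  updated: d(AN,IMZ)=12, d(EO,IMZ)=61/6, d(IMZ,R)=29/3
step 5: merge (AN,R) at d=17/2; branch lengths AN→11/4, R→17/4; new cluster ANR
  updated: d(ANR,EO)=31/3, d(ANR,IMZ)=101/9
step 6: merge (EO,IMZ) at d=61/6; branch lengths EO→43/12, IMZ→17/6; new cluster EIMOZ
  updated: d(ANR,EIMOZ)=163/15
step 7: merge (ANR,EIMOZ) at d=163/15; branch lengths ANR→71/60, EIMOZ→7/20; new cluster AEIMNORZ
final tree: (((A:3/2,N:3/2):11/4,R:17/4):71/60,((E:3/2,O:3/2):43/12,((I:1/2,Z:1/2):7/4,M:9/4):17/6):7/20)
total length: 519/20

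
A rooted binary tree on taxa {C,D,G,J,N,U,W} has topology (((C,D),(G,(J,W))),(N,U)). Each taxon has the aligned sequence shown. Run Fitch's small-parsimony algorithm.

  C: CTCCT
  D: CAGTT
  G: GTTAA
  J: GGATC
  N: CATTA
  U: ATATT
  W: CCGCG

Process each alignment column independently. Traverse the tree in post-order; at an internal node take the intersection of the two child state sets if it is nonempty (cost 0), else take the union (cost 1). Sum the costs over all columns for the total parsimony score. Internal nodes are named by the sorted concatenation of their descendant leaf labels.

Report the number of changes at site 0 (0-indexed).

3

[col 0] CD: children C:{C}, D:{C} ∩→ {C}; cost 0
[col 0] JW: children J:{G}, W:{C} ∪→ {C,G}; cost 1
[col 0] GJW: children G:{G}, JW:{C,G} ∩→ {G}; cost 0
[col 0] CDGJW: children CD:{C}, GJW:{G} ∪→ {C,G}; cost 1
[col 0] NU: children N:{C}, U:{A} ∪→ {A,C}; cost 1
[col 0] CDGJNUW: children CDGJW:{C,G}, NU:{A,C} ∩→ {C}; cost 0
[col 1] CD: children C:{T}, D:{A} ∪→ {A,T}; cost 1
[col 1] JW: children J:{G}, W:{C} ∪→ {C,G}; cost 1
[col 1] GJW: children G:{T}, JW:{C,G} ∪→ {C,G,T}; cost 1
[col 1] CDGJW: children CD:{A,T}, GJW:{C,G,T} ∩→ {T}; cost 0
[col 1] NU: children N:{A}, U:{T} ∪→ {A,T}; cost 1
[col 1] CDGJNUW: children CDGJW:{T}, NU:{A,T} ∩→ {T}; cost 0
[col 2] CD: children C:{C}, D:{G} ∪→ {C,G}; cost 1
[col 2] JW: children J:{A}, W:{G} ∪→ {A,G}; cost 1
[col 2] GJW: children G:{T}, JW:{A,G} ∪→ {A,G,T}; cost 1
[col 2] CDGJW: children CD:{C,G}, GJW:{A,G,T} ∩→ {G}; cost 0
[col 2] NU: children N:{T}, U:{A} ∪→ {A,T}; cost 1
[col 2] CDGJNUW: children CDGJW:{G}, NU:{A,T} ∪→ {A,G,T}; cost 1
[col 3] CD: children C:{C}, D:{T} ∪→ {C,T}; cost 1
[col 3] JW: children J:{T}, W:{C} ∪→ {C,T}; cost 1
[col 3] GJW: children G:{A}, JW:{C,T} ∪→ {A,C,T}; cost 1
[col 3] CDGJW: children CD:{C,T}, GJW:{A,C,T} ∩→ {C,T}; cost 0
[col 3] NU: children N:{T}, U:{T} ∩→ {T}; cost 0
[col 3] CDGJNUW: children CDGJW:{C,T}, NU:{T} ∩→ {T}; cost 0
[col 4] CD: children C:{T}, D:{T} ∩→ {T}; cost 0
[col 4] JW: children J:{C}, W:{G} ∪→ {C,G}; cost 1
[col 4] GJW: children G:{A}, JW:{C,G} ∪→ {A,C,G}; cost 1
[col 4] CDGJW: children CD:{T}, GJW:{A,C,G} ∪→ {A,C,G,T}; cost 1
[col 4] NU: children N:{A}, U:{T} ∪→ {A,T}; cost 1
[col 4] CDGJNUW: children CDGJW:{A,C,G,T}, NU:{A,T} ∩→ {A,T}; cost 0
per-site changes: [3, 4, 5, 3, 4]; total = 19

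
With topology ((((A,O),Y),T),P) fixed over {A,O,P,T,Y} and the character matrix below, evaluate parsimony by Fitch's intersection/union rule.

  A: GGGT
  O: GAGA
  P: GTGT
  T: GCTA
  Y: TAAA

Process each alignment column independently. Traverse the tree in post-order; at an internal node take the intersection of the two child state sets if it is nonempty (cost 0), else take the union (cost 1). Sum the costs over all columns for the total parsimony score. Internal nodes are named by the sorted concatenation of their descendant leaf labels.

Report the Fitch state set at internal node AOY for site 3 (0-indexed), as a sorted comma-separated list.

A

[col 0] AO: children A:{G}, O:{G} ∩→ {G}; cost 0
[col 0] AOY: children AO:{G}, Y:{T} ∪→ {G,T}; cost 1
[col 0] AOTY: children AOY:{G,T}, T:{G} ∩→ {G}; cost 0
[col 0] AOPTY: children AOTY:{G}, P:{G} ∩→ {G}; cost 0
[col 1] AO: children A:{G}, O:{A} ∪→ {A,G}; cost 1
[col 1] AOY: children AO:{A,G}, Y:{A} ∩→ {A}; cost 0
[col 1] AOTY: children AOY:{A}, T:{C} ∪→ {A,C}; cost 1
[col 1] AOPTY: children AOTY:{A,C}, P:{T} ∪→ {A,C,T}; cost 1
[col 2] AO: children A:{G}, O:{G} ∩→ {G}; cost 0
[col 2] AOY: children AO:{G}, Y:{A} ∪→ {A,G}; cost 1
[col 2] AOTY: children AOY:{A,G}, T:{T} ∪→ {A,G,T}; cost 1
[col 2] AOPTY: children AOTY:{A,G,T}, P:{G} ∩→ {G}; cost 0
[col 3] AO: children A:{T}, O:{A} ∪→ {A,T}; cost 1
[col 3] AOY: children AO:{A,T}, Y:{A} ∩→ {A}; cost 0
[col 3] AOTY: children AOY:{A}, T:{A} ∩→ {A}; cost 0
[col 3] AOPTY: children AOTY:{A}, P:{T} ∪→ {A,T}; cost 1
per-site changes: [1, 3, 2, 2]; total = 8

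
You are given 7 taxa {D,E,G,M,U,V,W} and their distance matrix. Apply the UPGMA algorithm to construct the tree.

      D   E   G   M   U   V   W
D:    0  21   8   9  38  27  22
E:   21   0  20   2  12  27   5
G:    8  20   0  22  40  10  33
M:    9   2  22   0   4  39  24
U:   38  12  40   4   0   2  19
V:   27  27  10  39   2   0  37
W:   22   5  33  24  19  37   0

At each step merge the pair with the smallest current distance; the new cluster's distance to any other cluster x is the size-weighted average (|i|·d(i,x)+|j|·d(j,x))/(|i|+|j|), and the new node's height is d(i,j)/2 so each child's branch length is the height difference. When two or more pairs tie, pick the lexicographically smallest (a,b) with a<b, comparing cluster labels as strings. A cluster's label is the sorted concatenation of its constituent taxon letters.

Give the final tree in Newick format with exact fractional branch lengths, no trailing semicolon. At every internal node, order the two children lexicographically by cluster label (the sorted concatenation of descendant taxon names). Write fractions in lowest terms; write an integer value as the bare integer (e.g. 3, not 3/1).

iteration 1: select E,M (d=2); attach at lengths (1, 1); label the merged cluster EM
  updated: d(D,EM)=15, d(EM,G)=21, d(EM,U)=8, d(EM,V)=33, d(EM,W)=29/2
iteration 2: select U,V (d=2); attach at lengths (1, 1); label the merged cluster UV
  updated: d(D,UV)=65/2, d(EM,UV)=41/2, d(G,UV)=25, d(UV,W)=28
iteration 3: select D,G (d=8); attach at lengths (4, 4); label the merged cluster DG
  updated: d(DG,EM)=18, d(DG,UV)=115/4, d(DG,W)=55/2
iteration 4: select EM,W (d=29/2); attach at lengths (25/4, 29/4); label the merged cluster EMW
  updated: d(DG,EMW)=127/6, d(EMW,UV)=23
iteration 5: select DG,EMW (d=127/6); attach at lengths (79/12, 10/3); label the merged cluster DEGMW
  updated: d(DEGMW,UV)=253/10
iteration 6: select DEGMW,UV (d=253/10); attach at lengths (31/15, 233/20); label the merged cluster DEGMUVW
final tree: (((D:4,G:4):79/12,((E:1,M:1):25/4,W:29/4):10/3):31/15,(U:1,V:1):233/20)
total length: 737/15

(((D:4,G:4):79/12,((E:1,M:1):25/4,W:29/4):10/3):31/15,(U:1,V:1):233/20)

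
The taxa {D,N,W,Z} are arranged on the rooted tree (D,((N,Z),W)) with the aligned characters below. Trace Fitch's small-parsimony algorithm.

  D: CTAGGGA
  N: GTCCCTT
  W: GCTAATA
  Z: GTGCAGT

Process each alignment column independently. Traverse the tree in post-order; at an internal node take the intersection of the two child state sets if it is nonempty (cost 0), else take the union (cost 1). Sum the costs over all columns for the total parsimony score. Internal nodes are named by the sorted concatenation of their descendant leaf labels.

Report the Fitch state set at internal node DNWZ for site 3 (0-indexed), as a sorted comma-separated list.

NZ@0: {G} ∩ {G} = {G} (intersection, +0)
NWZ@0: {G} ∩ {G} = {G} (intersection, +0)
DNWZ@0: {C} ∪ {G} = {C,G} (union, +1)
NZ@1: {T} ∩ {T} = {T} (intersection, +0)
NWZ@1: {T} ∪ {C} = {C,T} (union, +1)
DNWZ@1: {T} ∩ {C,T} = {T} (intersection, +0)
NZ@2: {C} ∪ {G} = {C,G} (union, +1)
NWZ@2: {C,G} ∪ {T} = {C,G,T} (union, +1)
DNWZ@2: {A} ∪ {C,G,T} = {A,C,G,T} (union, +1)
NZ@3: {C} ∩ {C} = {C} (intersection, +0)
NWZ@3: {C} ∪ {A} = {A,C} (union, +1)
DNWZ@3: {G} ∪ {A,C} = {A,C,G} (union, +1)
NZ@4: {C} ∪ {A} = {A,C} (union, +1)
NWZ@4: {A,C} ∩ {A} = {A} (intersection, +0)
DNWZ@4: {G} ∪ {A} = {A,G} (union, +1)
NZ@5: {T} ∪ {G} = {G,T} (union, +1)
NWZ@5: {G,T} ∩ {T} = {T} (intersection, +0)
DNWZ@5: {G} ∪ {T} = {G,T} (union, +1)
NZ@6: {T} ∩ {T} = {T} (intersection, +0)
NWZ@6: {T} ∪ {A} = {A,T} (union, +1)
DNWZ@6: {A} ∩ {A,T} = {A} (intersection, +0)
per-site changes: [1, 1, 3, 2, 2, 2, 1]; total = 12

A,C,G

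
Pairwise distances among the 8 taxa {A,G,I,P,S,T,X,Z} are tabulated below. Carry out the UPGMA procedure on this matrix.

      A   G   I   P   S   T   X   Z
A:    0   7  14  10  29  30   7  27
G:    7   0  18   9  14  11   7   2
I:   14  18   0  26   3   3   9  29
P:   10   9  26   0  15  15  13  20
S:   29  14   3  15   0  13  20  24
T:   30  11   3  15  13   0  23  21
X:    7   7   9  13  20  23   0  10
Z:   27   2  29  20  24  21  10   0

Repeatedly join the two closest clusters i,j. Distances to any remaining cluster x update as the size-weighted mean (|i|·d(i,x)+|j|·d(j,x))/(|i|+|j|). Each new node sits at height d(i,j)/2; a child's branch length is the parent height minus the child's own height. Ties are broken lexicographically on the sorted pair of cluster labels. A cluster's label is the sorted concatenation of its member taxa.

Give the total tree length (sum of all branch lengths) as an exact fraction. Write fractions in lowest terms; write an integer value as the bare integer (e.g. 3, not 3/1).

1. join G+Z (d=2) ⇒ GZ; edges |G|=1, |Z|=1
  updated: d(A,GZ)=17, d(GZ,I)=47/2, d(GZ,P)=29/2, d(GZ,S)=19, d(GZ,T)=16, d(GZ,X)=17/2
2. join I+S (d=3) ⇒ IS; edges |I|=3/2, |S|=3/2
  updated: d(A,IS)=43/2, d(GZ,IS)=85/4, d(IS,P)=41/2, d(IS,T)=8, d(IS,X)=29/2
3. join A+X (d=7) ⇒ AX; edges |A|=7/2, |X|=7/2
  updated: d(AX,GZ)=51/4, d(AX,IS)=18, d(AX,P)=23/2, d(AX,T)=53/2
4. join IS+T (d=8) ⇒ IST; edges |IS|=5/2, |T|=4
  updated: d(AX,IST)=125/6, d(GZ,IST)=39/2, d(IST,P)=56/3
5. join AX+P (d=23/2) ⇒ APX; edges |AX|=9/4, |P|=23/4
  updated: d(APX,GZ)=40/3, d(APX,IST)=181/9
6. join APX+GZ (d=40/3) ⇒ AGPXZ; edges |APX|=11/12, |GZ|=17/3
  updated: d(AGPXZ,IST)=298/15
7. join AGPXZ+IST (d=298/15) ⇒ AGIPSTXZ; edges |AGPXZ|=49/15, |IST|=89/15
final tree: ((((A:7/2,X:7/2):9/4,P:23/4):11/12,(G:1,Z:1):17/3):49/15,((I:3/2,S:3/2):5/2,T:4):89/15)
total length: 2537/60

2537/60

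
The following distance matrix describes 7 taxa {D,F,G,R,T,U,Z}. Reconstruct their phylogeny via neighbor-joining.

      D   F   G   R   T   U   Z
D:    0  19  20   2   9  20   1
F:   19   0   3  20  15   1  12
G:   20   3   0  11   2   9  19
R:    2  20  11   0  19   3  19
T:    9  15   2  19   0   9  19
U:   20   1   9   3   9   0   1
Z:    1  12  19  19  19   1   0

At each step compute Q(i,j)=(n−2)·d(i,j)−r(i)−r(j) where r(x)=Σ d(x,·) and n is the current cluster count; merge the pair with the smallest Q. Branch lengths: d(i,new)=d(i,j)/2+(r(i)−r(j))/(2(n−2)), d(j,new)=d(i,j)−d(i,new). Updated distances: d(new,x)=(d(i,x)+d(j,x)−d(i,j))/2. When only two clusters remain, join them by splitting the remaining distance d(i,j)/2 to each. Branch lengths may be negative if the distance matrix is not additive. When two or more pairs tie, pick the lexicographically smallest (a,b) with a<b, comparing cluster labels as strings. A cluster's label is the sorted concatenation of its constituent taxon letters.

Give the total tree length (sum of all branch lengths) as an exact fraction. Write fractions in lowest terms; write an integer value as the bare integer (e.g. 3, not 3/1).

step 1: merge (D,Z) at d=1, Q=-137; branch lengths D→1/2, Z→1/2; new cluster DZ
  updated: d(DZ,F)=15, d(DZ,G)=19, d(DZ,R)=10, d(DZ,T)=27/2, d(DZ,U)=10
step 2: merge (G,T) at d=2, Q=-189/2; branch lengths G→-13/16, T→45/16; new cluster GT
  updated: d(DZ,GT)=61/4, d(F,GT)=8, d(GT,R)=14, d(GT,U)=8
step 3: merge (DZ,R) at d=10, Q=-269/4; branch lengths DZ→133/24, R→107/24; new cluster DRZ
  updated: d(DRZ,F)=25/2, d(DRZ,GT)=77/8, d(DRZ,U)=3/2
step 4: merge (DRZ,U) at d=3/2, Q=-249/8; branch lengths DRZ→129/32, U→-81/32; new cluster DRUZ
  updated: d(DRUZ,F)=6, d(DRUZ,GT)=129/16
step 5: merge (DRUZ,F) at d=6, Q=-353/16; branch lengths DRUZ→97/32, F→95/32; new cluster DFRUZ
  updated: d(DFRUZ,GT)=161/32
step 6: merge (DFRUZ,GT) at d=161/32; branch lengths DFRUZ→161/64, GT→161/64; new cluster DFGRTUZ
final tree: (((((D:1/2,Z:1/2):133/24,R:107/24):129/32,U:-81/32):97/32,F:95/32):161/64,(G:-13/16,T:45/16):161/64)
total length: 817/32

817/32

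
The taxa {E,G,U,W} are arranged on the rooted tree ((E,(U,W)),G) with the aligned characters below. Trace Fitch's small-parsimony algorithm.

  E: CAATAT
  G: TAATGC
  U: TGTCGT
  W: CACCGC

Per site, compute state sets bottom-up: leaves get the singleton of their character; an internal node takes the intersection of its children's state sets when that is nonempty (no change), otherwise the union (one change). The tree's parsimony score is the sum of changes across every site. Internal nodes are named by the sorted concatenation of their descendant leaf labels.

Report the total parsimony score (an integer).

UW@0: {T} ∪ {C} = {C,T} (union, +1)
EUW@0: {C} ∩ {C,T} = {C} (intersection, +0)
EGUW@0: {C} ∪ {T} = {C,T} (union, +1)
UW@1: {G} ∪ {A} = {A,G} (union, +1)
EUW@1: {A} ∩ {A,G} = {A} (intersection, +0)
EGUW@1: {A} ∩ {A} = {A} (intersection, +0)
UW@2: {T} ∪ {C} = {C,T} (union, +1)
EUW@2: {A} ∪ {C,T} = {A,C,T} (union, +1)
EGUW@2: {A,C,T} ∩ {A} = {A} (intersection, +0)
UW@3: {C} ∩ {C} = {C} (intersection, +0)
EUW@3: {T} ∪ {C} = {C,T} (union, +1)
EGUW@3: {C,T} ∩ {T} = {T} (intersection, +0)
UW@4: {G} ∩ {G} = {G} (intersection, +0)
EUW@4: {A} ∪ {G} = {A,G} (union, +1)
EGUW@4: {A,G} ∩ {G} = {G} (intersection, +0)
UW@5: {T} ∪ {C} = {C,T} (union, +1)
EUW@5: {T} ∩ {C,T} = {T} (intersection, +0)
EGUW@5: {T} ∪ {C} = {C,T} (union, +1)
per-site changes: [2, 1, 2, 1, 1, 2]; total = 9

9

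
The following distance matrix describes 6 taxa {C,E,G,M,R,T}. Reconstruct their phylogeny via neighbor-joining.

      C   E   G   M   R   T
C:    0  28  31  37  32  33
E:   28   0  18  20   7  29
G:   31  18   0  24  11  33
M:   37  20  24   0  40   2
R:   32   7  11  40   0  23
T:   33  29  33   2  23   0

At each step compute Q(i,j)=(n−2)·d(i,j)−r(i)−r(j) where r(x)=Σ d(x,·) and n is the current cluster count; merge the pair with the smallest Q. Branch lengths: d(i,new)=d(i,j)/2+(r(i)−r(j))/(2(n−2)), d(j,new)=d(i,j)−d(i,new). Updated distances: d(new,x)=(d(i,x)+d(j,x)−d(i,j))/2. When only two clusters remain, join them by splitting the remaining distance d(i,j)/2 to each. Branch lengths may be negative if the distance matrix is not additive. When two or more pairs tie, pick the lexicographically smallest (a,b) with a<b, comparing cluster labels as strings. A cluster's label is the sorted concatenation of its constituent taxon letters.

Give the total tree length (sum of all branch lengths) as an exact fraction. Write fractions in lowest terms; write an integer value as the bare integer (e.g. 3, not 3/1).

iteration 1: select M,T (d=2, Q=-235); attach at lengths (11/8, 5/8); label the merged cluster MT
  updated: d(C,MT)=34, d(E,MT)=47/2, d(G,MT)=55/2, d(MT,R)=61/2
iteration 2: select C,MT (d=34, Q=-277/2); attach at lengths (223/12, 185/12); label the merged cluster CMT
  updated: d(CMT,E)=35/4, d(CMT,G)=49/4, d(CMT,R)=57/4
iteration 3: select CMT,G (d=49/4, Q=-52); attach at lengths (37/8, 61/8); label the merged cluster CGMT
  updated: d(CGMT,E)=29/4, d(CGMT,R)=13/2
iteration 4: select CGMT,E (d=29/4, Q=-83/4); attach at lengths (27/8, 31/8); label the merged cluster CEGMT
  updated: d(CEGMT,R)=25/8
iteration 5: select CEGMT,R (d=25/8); attach at lengths (25/16, 25/16); label the merged cluster CEGMRT
final tree: ((((C:223/12,(M:11/8,T:5/8):185/12):37/8,G:61/8):27/8,E:31/8):25/16,R:25/16)
total length: 469/8

469/8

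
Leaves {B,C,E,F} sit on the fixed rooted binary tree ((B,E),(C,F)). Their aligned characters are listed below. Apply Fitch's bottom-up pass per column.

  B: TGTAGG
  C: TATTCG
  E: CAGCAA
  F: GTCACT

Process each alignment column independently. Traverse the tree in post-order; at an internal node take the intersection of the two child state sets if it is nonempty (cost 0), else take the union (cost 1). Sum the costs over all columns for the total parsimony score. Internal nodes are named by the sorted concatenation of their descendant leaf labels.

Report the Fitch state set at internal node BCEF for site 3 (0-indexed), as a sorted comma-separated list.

A

BE@0: {T} ∪ {C} = {C,T} (union, +1)
CF@0: {T} ∪ {G} = {G,T} (union, +1)
BCEF@0: {C,T} ∩ {G,T} = {T} (intersection, +0)
BE@1: {G} ∪ {A} = {A,G} (union, +1)
CF@1: {A} ∪ {T} = {A,T} (union, +1)
BCEF@1: {A,G} ∩ {A,T} = {A} (intersection, +0)
BE@2: {T} ∪ {G} = {G,T} (union, +1)
CF@2: {T} ∪ {C} = {C,T} (union, +1)
BCEF@2: {G,T} ∩ {C,T} = {T} (intersection, +0)
BE@3: {A} ∪ {C} = {A,C} (union, +1)
CF@3: {T} ∪ {A} = {A,T} (union, +1)
BCEF@3: {A,C} ∩ {A,T} = {A} (intersection, +0)
BE@4: {G} ∪ {A} = {A,G} (union, +1)
CF@4: {C} ∩ {C} = {C} (intersection, +0)
BCEF@4: {A,G} ∪ {C} = {A,C,G} (union, +1)
BE@5: {G} ∪ {A} = {A,G} (union, +1)
CF@5: {G} ∪ {T} = {G,T} (union, +1)
BCEF@5: {A,G} ∩ {G,T} = {G} (intersection, +0)
per-site changes: [2, 2, 2, 2, 2, 2]; total = 12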